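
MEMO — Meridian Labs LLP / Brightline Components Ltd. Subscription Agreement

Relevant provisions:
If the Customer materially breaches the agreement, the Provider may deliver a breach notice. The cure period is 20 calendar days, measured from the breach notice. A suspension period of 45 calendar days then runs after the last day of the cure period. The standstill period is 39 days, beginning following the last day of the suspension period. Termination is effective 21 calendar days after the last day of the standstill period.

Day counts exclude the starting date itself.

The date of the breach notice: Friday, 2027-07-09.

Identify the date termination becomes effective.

The last day of the cure period: 2027-07-09 + 20 days = 2027-07-29.
The last day of the suspension period: 45 calendar days after 2027-07-29 is 2027-09-12.
The last day of the standstill period: 39 calendar days after 2027-09-12 is 2027-10-21.
The date termination becomes effective: 2027-10-21 + 21 days = 2027-11-11.

2027-11-11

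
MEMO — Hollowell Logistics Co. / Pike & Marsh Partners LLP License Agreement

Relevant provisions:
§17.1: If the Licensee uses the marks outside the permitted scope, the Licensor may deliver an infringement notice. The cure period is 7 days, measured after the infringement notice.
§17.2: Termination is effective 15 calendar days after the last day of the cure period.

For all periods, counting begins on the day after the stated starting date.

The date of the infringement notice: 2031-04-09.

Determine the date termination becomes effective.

2031-05-01

The last day of the cure period: 7 calendar days after 2031-04-09 is 2031-04-16.
Adding 15 calendar days to 2031-04-16 gives 2031-05-01, which is the date termination becomes effective.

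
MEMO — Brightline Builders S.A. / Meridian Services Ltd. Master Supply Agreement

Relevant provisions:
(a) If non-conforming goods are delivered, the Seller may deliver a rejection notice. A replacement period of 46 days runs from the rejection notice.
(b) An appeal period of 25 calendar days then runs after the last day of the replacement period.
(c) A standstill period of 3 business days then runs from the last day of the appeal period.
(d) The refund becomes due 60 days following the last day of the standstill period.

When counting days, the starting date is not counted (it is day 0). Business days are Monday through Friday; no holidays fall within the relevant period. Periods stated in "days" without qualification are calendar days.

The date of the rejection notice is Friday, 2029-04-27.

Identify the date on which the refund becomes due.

The last day of the replacement period: 2029-04-27 + 46 days = 2029-06-12.
The last day of the appeal period: 2029-06-12 + 25 days = 2029-07-07.
The last day of the standstill period: counting 3 business days from Saturday, 2029-07-07 (Jul 9, Jul 10, Jul 11, skipping weekends) reaches Wednesday, 2029-07-11.
The date on which the refund becomes due: 60 calendar days after 2029-07-11 is 2029-09-09.

2029-09-09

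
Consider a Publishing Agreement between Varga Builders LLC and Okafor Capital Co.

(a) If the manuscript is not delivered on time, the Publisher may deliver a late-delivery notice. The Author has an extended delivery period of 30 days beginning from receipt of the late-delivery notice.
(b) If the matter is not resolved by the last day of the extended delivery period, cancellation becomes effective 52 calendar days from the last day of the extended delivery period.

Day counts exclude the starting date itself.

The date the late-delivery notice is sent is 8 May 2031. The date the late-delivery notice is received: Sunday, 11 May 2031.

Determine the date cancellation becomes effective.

1 August 2031

The last day of the extended delivery period: 11 May 2031 + 30 days = 10 June 2031.
Adding 52 calendar days to 10 June 2031 gives 1 August 2031, which is the date cancellation becomes effective.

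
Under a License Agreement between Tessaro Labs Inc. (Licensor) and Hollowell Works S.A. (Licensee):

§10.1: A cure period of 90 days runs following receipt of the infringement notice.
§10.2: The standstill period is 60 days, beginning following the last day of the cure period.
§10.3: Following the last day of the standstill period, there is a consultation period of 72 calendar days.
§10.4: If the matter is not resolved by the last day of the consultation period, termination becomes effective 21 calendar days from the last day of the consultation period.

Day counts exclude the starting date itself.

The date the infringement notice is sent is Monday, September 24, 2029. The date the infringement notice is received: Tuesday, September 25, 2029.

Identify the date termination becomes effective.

May 26, 2030

Adding 90 calendar days to September 25, 2029 gives December 24, 2029, which is the last day of the cure period.
Adding 60 calendar days to December 24, 2029 gives February 22, 2030, which is the last day of the standstill period.
Adding 72 calendar days to February 22, 2030 gives May 5, 2030, which is the last day of the consultation period.
The date termination becomes effective: May 5, 2030 + 21 days = May 26, 2030.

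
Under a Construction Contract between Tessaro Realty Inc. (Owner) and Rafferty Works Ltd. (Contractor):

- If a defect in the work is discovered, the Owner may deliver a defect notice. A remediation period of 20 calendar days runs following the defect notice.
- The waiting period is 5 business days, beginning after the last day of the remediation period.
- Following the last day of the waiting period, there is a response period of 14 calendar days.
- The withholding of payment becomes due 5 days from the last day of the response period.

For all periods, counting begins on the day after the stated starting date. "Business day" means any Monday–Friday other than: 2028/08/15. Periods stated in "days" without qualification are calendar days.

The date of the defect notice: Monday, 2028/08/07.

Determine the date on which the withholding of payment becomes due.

2028/09/20

The last day of the remediation period: 20 calendar days after 2028/08/07 is 2028/08/27.
From Sunday, 2028/08/27, 5 business days (Aug 28, Aug 29, Aug 30, Aug 31, Sep 1, skipping weekends) brings us to Friday, 2028/09/01, which is the last day of the waiting period.
The last day of the response period: 14 calendar days after 2028/09/01 is 2028/09/15.
The date on which the withholding of payment becomes due: 2028/09/15 + 5 days = 2028/09/20.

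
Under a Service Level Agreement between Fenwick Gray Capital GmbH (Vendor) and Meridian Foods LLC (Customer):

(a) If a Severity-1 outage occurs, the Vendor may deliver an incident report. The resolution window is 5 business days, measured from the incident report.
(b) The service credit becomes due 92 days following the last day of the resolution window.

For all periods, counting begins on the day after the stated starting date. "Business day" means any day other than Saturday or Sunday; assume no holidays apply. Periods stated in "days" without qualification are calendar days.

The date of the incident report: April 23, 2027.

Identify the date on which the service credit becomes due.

July 31, 2027

The last day of the resolution window: 5 business days after Friday, April 23, 2027, skipping weekends — Apr 26, Apr 27, Apr 28, Apr 29, Apr 30 — lands on Friday, April 30, 2027.
The date on which the service credit becomes due: 92 calendar days after April 30, 2027 is July 31, 2027.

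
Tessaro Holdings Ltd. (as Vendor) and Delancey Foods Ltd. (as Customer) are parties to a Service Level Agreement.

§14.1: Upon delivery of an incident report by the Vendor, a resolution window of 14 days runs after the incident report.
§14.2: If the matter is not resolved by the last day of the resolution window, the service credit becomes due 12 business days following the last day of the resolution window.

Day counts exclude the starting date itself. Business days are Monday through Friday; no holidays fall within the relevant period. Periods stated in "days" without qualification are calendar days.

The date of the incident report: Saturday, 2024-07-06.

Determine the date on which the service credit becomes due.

The last day of the resolution window: 14 calendar days after 2024-07-06 is 2024-07-20.
The date on which the service credit becomes due: 12 business days after Saturday, 2024-07-20, skipping weekends — Jul 22, Jul 23, Jul 24, Jul 25, …, Aug 2, Aug 5, Aug 6 — lands on Tuesday, 2024-08-06.

2024-08-06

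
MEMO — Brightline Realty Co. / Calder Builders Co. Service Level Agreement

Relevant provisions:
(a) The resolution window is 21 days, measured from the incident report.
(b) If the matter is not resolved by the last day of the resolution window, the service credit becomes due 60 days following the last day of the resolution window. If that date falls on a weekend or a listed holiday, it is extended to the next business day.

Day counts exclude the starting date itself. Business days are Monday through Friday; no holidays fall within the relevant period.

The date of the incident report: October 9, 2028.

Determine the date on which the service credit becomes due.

The last day of the resolution window: 21 calendar days after October 9, 2028 is October 30, 2028.
The date on which the service credit becomes due: 60 calendar days after October 30, 2028 is December 29, 2028. December 29, 2028 is a Friday, so no roll-forward applies.

December 29, 2028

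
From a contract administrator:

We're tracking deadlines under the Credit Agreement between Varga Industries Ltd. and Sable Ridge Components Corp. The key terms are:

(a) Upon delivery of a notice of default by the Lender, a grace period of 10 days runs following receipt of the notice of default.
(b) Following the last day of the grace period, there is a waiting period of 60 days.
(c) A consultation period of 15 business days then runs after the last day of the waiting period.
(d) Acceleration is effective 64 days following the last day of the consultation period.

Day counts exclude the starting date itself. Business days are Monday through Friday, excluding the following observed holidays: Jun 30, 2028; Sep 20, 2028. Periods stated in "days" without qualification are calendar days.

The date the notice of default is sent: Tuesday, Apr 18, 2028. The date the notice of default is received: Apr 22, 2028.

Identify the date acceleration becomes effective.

Sep 23, 2028

Adding 10 calendar days to Apr 22, 2028 gives May 2, 2028, which is the last day of the grace period.
Adding 60 calendar days to May 2, 2028 gives Jul 1, 2028, which is the last day of the waiting period.
The last day of the consultation period: counting 15 business days from Saturday, Jul 1, 2028 (Jul 3, Jul 4, Jul 5, Jul 6, …, Jul 19, Jul 20, Jul 21, skipping weekends) reaches Friday, Jul 21, 2028.
The date acceleration becomes effective: 64 calendar days after Jul 21, 2028 is Sep 23, 2028.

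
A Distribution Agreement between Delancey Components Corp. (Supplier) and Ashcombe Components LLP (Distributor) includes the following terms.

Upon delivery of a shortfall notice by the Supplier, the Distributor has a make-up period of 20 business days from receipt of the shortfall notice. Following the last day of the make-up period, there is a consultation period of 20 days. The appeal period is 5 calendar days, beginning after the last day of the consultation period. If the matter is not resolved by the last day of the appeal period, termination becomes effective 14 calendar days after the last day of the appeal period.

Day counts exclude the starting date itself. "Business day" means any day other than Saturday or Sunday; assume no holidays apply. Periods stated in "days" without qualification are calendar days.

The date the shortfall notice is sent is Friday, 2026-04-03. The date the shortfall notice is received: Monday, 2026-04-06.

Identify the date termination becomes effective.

The last day of the make-up period: 20 business days after Monday, 2026-04-06, skipping weekends — Apr 7, Apr 8, Apr 9, Apr 10, …, Apr 30, May 1, May 4 — lands on Monday, 2026-05-04.
The last day of the consultation period: 20 calendar days after 2026-05-04 is 2026-05-24.
The last day of the appeal period: 5 calendar days after 2026-05-24 is 2026-05-29.
The date termination becomes effective: 2026-05-29 + 14 days = 2026-06-12.

2026-06-12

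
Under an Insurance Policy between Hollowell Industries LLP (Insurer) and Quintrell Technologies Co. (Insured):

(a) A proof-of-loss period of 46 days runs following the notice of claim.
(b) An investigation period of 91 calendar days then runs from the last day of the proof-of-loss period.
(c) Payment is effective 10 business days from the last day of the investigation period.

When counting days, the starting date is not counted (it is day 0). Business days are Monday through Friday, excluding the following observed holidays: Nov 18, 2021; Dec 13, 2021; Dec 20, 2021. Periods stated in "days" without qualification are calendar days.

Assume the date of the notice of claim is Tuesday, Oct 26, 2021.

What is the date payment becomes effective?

Mar 25, 2022

Adding 46 calendar days to Oct 26, 2021 gives Dec 11, 2021, which is the last day of the proof-of-loss period.
The last day of the investigation period: Dec 11, 2021 + 91 days = Mar 12, 2022.
The date payment becomes effective: 10 business days after Saturday, Mar 12, 2022, skipping weekends — Mar 14, Mar 15, Mar 16, Mar 17, Mar 18, Mar 21, Mar 22, Mar 23, Mar 24, Mar 25 — lands on Friday, Mar 25, 2022.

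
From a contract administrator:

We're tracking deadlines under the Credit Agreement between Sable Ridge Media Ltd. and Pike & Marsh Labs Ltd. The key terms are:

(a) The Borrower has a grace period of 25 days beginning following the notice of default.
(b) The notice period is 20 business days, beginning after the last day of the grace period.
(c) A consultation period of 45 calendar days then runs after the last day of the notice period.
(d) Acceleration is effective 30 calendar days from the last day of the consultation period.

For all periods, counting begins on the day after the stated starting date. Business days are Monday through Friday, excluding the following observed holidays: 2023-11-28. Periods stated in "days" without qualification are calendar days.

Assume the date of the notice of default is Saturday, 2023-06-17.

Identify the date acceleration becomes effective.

2023-10-23

The last day of the grace period: 2023-06-17 + 25 days = 2023-07-12.
From Wednesday, 2023-07-12, 20 business days (Jul 13, Jul 14, Jul 17, Jul 18, …, Aug 7, Aug 8, Aug 9, skipping weekends) brings us to Wednesday, 2023-08-09, which is the last day of the notice period.
Adding 45 calendar days to 2023-08-09 gives 2023-09-23, which is the last day of the consultation period.
Adding 30 calendar days to 2023-09-23 gives 2023-10-23, which is the date acceleration becomes effective.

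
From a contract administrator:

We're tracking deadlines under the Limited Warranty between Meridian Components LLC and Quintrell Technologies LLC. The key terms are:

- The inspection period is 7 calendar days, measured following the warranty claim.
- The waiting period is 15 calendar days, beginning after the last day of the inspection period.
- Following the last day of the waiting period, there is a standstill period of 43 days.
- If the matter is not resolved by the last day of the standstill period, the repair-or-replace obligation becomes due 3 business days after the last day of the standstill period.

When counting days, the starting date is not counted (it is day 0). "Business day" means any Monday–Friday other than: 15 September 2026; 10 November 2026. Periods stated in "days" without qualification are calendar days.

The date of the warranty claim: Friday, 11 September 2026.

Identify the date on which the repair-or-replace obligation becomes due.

18 November 2026

The last day of the inspection period: 7 calendar days after 11 September 2026 is 18 September 2026.
The last day of the waiting period: 18 September 2026 + 15 days = 3 October 2026.
The last day of the standstill period: 3 October 2026 + 43 days = 15 November 2026.
The date on which the repair-or-replace obligation becomes due: 3 business days after Sunday, 15 November 2026, skipping weekends — Nov 16, Nov 17, Nov 18 — lands on Wednesday, 18 November 2026.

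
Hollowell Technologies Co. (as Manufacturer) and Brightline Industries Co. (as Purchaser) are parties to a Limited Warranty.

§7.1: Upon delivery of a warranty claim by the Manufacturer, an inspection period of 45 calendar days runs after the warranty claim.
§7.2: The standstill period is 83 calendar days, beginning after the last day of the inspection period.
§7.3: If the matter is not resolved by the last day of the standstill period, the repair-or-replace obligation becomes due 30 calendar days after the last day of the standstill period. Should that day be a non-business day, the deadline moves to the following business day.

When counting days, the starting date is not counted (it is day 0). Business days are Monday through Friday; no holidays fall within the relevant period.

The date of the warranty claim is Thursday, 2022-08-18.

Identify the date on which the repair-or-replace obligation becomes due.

Adding 45 calendar days to 2022-08-18 gives 2022-10-02, which is the last day of the inspection period.
The last day of the standstill period: 2022-10-02 + 83 days = 2022-12-24.
The date on which the repair-or-replace obligation becomes due: 30 calendar days after 2022-12-24 is 2023-01-23. 2023-01-23 is a Monday, so no roll-forward applies.

2023-01-23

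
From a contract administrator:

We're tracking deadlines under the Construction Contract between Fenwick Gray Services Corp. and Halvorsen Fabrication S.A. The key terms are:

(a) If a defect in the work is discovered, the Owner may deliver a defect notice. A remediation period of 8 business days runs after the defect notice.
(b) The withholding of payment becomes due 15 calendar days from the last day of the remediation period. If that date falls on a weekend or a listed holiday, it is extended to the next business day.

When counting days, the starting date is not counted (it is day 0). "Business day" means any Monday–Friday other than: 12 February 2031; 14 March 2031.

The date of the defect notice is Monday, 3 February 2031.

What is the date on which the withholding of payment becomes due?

The last day of the remediation period: 8 business days after Monday, 3 February 2031, skipping weekends and the listed holiday on Feb 12 — Feb 4, Feb 5, Feb 6, Feb 7, Feb 10, Feb 11, Feb 13, Feb 14 — lands on Friday, 14 February 2031.
Adding 15 calendar days to 14 February 2031 gives 1 March 2031, which is the date on which the withholding of payment becomes due. That falls on a Saturday, so it rolls to the next business day, Monday, 3 March 2031.

3 March 2031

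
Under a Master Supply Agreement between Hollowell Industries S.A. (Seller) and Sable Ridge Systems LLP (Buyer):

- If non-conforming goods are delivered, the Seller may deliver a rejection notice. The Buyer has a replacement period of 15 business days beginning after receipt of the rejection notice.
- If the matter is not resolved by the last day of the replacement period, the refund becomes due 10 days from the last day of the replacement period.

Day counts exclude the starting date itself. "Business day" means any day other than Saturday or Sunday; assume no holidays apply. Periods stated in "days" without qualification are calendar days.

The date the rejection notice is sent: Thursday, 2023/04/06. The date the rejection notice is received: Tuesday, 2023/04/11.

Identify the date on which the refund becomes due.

2023/05/12

The last day of the replacement period: 15 business days after Tuesday, 2023/04/11, skipping weekends — Apr 12, Apr 13, Apr 14, Apr 17, …, Apr 28, May 1, May 2 — lands on Tuesday, 2023/05/02.
The date on which the refund becomes due: 10 calendar days after 2023/05/02 is 2023/05/12.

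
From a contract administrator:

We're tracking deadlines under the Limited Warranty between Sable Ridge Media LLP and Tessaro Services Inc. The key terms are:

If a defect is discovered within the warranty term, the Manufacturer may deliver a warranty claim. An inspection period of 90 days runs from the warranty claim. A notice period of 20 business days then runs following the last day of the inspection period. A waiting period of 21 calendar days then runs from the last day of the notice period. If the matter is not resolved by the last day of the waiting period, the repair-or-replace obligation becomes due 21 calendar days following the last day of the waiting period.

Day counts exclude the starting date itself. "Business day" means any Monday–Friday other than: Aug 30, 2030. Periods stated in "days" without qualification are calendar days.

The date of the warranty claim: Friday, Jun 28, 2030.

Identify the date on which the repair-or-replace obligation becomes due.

Dec 5, 2030

The last day of the inspection period: 90 calendar days after Jun 28, 2030 is Sep 26, 2030.
The last day of the notice period: counting 20 business days from Thursday, Sep 26, 2030 (Sep 27, Sep 30, Oct 1, Oct 2, …, Oct 22, Oct 23, Oct 24, skipping weekends) reaches Thursday, Oct 24, 2030.
The last day of the waiting period: Oct 24, 2030 + 21 days = Nov 14, 2030.
The date on which the repair-or-replace obligation becomes due: Nov 14, 2030 + 21 days = Dec 5, 2030.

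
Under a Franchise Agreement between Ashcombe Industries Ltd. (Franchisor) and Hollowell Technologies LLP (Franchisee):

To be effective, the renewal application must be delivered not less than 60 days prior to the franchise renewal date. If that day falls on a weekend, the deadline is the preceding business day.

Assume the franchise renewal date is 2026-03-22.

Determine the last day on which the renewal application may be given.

2026-03-22 minus 60 days is 2026-01-21. That is a Wednesday, so no adjustment is needed.

2026-01-21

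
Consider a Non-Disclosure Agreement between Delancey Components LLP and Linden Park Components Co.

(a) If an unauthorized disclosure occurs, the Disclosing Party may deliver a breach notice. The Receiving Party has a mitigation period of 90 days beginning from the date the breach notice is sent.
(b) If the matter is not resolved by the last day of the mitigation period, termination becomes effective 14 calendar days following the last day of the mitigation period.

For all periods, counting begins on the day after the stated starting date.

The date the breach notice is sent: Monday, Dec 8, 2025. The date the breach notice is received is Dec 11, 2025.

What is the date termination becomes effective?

Mar 22, 2026

Adding 90 calendar days to Dec 8, 2025 gives Mar 8, 2026, which is the last day of the mitigation period.
Adding 14 calendar days to Mar 8, 2026 gives Mar 22, 2026, which is the date termination becomes effective.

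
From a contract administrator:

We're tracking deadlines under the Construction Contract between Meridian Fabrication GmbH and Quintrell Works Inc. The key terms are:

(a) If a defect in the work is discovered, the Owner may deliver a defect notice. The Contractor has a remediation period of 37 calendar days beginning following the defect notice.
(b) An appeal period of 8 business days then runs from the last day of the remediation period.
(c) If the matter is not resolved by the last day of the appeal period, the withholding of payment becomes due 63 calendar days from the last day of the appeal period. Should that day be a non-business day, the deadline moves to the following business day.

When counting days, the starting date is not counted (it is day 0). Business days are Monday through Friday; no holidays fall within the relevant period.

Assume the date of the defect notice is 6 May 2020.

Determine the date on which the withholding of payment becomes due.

The last day of the remediation period: 6 May 2020 + 37 days = 12 June 2020.
From Friday, 12 June 2020, 8 business days (Jun 15, Jun 16, Jun 17, Jun 18, Jun 19, Jun 22, Jun 23, Jun 24, skipping weekends) brings us to Wednesday, 24 June 2020, which is the last day of the appeal period.
The date on which the withholding of payment becomes due: 24 June 2020 + 63 days = 26 August 2020. 26 August 2020 is a Wednesday, so no roll-forward applies.

26 August 2020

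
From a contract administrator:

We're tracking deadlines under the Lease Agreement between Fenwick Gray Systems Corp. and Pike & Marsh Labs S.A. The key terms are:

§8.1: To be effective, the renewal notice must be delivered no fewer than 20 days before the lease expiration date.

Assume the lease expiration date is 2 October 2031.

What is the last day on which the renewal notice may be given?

12 September 2031

2 October 2031 minus 20 days is 12 September 2031.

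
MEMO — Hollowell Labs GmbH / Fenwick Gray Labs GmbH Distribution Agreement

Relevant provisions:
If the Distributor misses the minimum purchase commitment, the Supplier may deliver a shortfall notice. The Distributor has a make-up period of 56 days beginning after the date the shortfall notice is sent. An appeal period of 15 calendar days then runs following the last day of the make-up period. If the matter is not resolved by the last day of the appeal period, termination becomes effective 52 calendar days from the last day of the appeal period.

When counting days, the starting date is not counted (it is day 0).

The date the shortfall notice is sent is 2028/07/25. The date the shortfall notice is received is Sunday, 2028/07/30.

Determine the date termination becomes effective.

2028/11/25

Adding 56 calendar days to 2028/07/25 gives 2028/09/19, which is the last day of the make-up period.
The last day of the appeal period: 2028/09/19 + 15 days = 2028/10/04.
Adding 52 calendar days to 2028/10/04 gives 2028/11/25, which is the date termination becomes effective.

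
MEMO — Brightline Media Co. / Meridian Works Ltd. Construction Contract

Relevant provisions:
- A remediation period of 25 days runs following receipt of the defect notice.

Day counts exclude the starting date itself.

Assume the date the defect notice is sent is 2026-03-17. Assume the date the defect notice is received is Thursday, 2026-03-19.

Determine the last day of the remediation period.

Adding 25 calendar days to 2026-03-19 gives 2026-04-13, which is the last day of the remediation period.

2026-04-13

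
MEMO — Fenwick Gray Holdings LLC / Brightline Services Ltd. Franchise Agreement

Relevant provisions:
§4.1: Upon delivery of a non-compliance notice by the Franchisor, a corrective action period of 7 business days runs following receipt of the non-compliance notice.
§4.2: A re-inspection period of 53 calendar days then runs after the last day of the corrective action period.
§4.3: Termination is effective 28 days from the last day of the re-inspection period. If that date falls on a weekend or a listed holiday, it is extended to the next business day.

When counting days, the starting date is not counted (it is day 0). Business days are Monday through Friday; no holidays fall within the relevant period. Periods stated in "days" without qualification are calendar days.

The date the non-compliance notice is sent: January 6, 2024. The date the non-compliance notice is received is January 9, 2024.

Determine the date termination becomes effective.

The last day of the corrective action period: 7 business days after Tuesday, January 9, 2024, skipping weekends — Jan 10, Jan 11, Jan 12, Jan 15, Jan 16, Jan 17, Jan 18 — lands on Thursday, January 18, 2024.
The last day of the re-inspection period: January 18, 2024 + 53 days = March 11, 2024.
Adding 28 calendar days to March 11, 2024 gives April 8, 2024, which is the date termination becomes effective. April 8, 2024 is a Monday, so no roll-forward applies.

April 8, 2024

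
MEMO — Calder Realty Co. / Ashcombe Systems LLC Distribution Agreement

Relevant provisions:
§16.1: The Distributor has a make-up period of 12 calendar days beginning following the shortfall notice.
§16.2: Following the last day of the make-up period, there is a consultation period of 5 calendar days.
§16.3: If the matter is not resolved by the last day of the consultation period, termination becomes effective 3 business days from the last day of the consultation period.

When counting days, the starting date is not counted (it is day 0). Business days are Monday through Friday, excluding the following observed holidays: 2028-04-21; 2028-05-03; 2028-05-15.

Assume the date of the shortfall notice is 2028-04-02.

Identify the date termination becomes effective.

2028-04-25

Adding 12 calendar days to 2028-04-02 gives 2028-04-14, which is the last day of the make-up period.
Adding 5 calendar days to 2028-04-14 gives 2028-04-19, which is the last day of the consultation period.
The date termination becomes effective: 3 business days after Wednesday, 2028-04-19, skipping weekends and the listed holiday on Apr 21 — Apr 20, Apr 24, Apr 25 — lands on Tuesday, 2028-04-25.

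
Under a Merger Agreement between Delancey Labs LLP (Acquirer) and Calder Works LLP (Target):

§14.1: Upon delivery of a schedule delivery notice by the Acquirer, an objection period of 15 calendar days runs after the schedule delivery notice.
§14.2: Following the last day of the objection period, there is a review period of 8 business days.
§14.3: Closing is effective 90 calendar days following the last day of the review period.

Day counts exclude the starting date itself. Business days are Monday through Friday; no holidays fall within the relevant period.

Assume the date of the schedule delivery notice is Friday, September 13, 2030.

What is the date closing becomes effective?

Adding 15 calendar days to September 13, 2030 gives September 28, 2030, which is the last day of the objection period.
The last day of the review period: 8 business days after Saturday, September 28, 2030, skipping weekends — Sep 30, Oct 1, Oct 2, Oct 3, Oct 4, Oct 7, Oct 8, Oct 9 — lands on Wednesday, October 9, 2030.
The date closing becomes effective: 90 calendar days after October 9, 2030 is January 7, 2031.

January 7, 2031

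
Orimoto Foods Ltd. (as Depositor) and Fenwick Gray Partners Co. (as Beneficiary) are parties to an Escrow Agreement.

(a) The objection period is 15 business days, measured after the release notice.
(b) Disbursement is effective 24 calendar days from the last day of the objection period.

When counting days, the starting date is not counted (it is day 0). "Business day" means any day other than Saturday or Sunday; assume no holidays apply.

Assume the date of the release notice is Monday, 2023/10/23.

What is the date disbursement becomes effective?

From Monday, 2023/10/23, 15 business days (Oct 24, Oct 25, Oct 26, Oct 27, …, Nov 9, Nov 10, Nov 13, skipping weekends) brings us to Monday, 2023/11/13, which is the last day of the objection period.
Adding 24 calendar days to 2023/11/13 gives 2023/12/07, which is the date disbursement becomes effective.

2023/12/07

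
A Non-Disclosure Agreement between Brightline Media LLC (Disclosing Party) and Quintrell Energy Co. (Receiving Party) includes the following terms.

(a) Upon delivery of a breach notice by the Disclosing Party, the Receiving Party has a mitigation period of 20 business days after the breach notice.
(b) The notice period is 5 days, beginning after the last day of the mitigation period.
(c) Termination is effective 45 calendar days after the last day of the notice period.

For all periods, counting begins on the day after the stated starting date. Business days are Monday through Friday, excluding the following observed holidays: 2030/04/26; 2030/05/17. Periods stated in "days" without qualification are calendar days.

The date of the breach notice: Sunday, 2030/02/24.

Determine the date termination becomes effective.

The last day of the mitigation period: 20 business days after Sunday, 2030/02/24, skipping weekends — Feb 25, Feb 26, Feb 27, Feb 28, …, Mar 20, Mar 21, Mar 22 — lands on Friday, 2030/03/22.
Adding 5 calendar days to 2030/03/22 gives 2030/03/27, which is the last day of the notice period.
The date termination becomes effective: 45 calendar days after 2030/03/27 is 2030/05/11.

2030/05/11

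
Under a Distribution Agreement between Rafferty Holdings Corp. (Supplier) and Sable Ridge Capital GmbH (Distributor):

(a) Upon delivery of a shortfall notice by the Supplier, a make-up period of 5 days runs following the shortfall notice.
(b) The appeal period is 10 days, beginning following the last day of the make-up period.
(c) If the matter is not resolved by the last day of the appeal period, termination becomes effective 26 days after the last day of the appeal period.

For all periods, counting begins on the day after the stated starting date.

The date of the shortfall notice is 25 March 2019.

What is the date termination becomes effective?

5 May 2019

Adding 5 calendar days to 25 March 2019 gives 30 March 2019, which is the last day of the make-up period.
Adding 10 calendar days to 30 March 2019 gives 9 April 2019, which is the last day of the appeal period.
The date termination becomes effective: 26 calendar days after 9 April 2019 is 5 May 2019.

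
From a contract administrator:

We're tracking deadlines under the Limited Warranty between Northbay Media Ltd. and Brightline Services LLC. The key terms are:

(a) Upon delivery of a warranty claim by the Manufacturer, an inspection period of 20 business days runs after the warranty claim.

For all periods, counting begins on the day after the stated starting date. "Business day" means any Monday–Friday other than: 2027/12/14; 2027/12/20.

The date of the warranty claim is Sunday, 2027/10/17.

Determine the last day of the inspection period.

The last day of the inspection period: counting 20 business days from Sunday, 2027/10/17 (Oct 18, Oct 19, Oct 20, Oct 21, …, Nov 10, Nov 11, Nov 12, skipping weekends) reaches Friday, 2027/11/12.

2027/11/12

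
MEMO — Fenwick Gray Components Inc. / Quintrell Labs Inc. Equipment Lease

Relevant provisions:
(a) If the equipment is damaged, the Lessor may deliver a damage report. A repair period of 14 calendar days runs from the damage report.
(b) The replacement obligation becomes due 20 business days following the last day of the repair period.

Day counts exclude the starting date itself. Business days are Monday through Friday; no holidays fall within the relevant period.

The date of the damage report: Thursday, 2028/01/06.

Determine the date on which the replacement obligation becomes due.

2028/02/17

The last day of the repair period: 2028/01/06 + 14 days = 2028/01/20.
From Thursday, 2028/01/20, 20 business days (Jan 21, Jan 24, Jan 25, Jan 26, …, Feb 15, Feb 16, Feb 17, skipping weekends) brings us to Thursday, 2028/02/17, which is the date on which the replacement obligation becomes due.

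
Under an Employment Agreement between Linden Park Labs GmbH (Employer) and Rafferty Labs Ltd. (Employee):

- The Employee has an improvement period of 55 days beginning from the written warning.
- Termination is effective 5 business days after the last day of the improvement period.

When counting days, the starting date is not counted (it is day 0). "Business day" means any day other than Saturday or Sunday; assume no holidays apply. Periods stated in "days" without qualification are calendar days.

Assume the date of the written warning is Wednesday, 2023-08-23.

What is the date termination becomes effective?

2023-10-24

The last day of the improvement period: 2023-08-23 + 55 days = 2023-10-17.
The date termination becomes effective: 5 business days after Tuesday, 2023-10-17, skipping weekends — Oct 18, Oct 19, Oct 20, Oct 23, Oct 24 — lands on Tuesday, 2023-10-24.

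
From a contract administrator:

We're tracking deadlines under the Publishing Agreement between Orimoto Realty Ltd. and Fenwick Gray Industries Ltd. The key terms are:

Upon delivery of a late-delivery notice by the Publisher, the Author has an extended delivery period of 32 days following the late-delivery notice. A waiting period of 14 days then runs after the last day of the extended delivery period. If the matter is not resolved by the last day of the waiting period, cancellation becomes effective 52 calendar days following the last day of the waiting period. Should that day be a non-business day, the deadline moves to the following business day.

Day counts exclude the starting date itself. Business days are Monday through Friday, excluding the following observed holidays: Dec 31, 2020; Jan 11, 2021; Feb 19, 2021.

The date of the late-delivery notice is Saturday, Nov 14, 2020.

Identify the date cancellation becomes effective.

The last day of the extended delivery period: 32 calendar days after Nov 14, 2020 is Dec 16, 2020.
Adding 14 calendar days to Dec 16, 2020 gives Dec 30, 2020, which is the last day of the waiting period.
The date cancellation becomes effective: 52 calendar days after Dec 30, 2020 is Feb 20, 2021. That falls on a Saturday, so it rolls to the next business day, Monday, Feb 22, 2021.

Feb 22, 2021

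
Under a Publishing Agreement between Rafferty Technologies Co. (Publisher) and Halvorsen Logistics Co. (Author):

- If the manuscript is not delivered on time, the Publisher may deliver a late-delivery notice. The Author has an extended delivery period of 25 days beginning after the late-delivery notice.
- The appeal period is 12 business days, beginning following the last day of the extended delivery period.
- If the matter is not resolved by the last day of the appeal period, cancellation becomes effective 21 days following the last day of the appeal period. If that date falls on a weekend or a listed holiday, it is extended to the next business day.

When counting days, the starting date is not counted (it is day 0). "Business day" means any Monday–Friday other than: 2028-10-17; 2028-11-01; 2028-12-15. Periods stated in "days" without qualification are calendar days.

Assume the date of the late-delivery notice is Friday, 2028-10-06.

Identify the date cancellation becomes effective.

2028-12-08

The last day of the extended delivery period: 2028-10-06 + 25 days = 2028-10-31.
The last day of the appeal period: 12 business days after Tuesday, 2028-10-31, skipping weekends and the listed holiday on Nov 1 — Nov 2, Nov 3, Nov 6, Nov 7, …, Nov 15, Nov 16, Nov 17 — lands on Friday, 2028-11-17.
The date cancellation becomes effective: 21 calendar days after 2028-11-17 is 2028-12-08. 2028-12-08 is a Friday and is not a listed holiday, so no roll-forward applies.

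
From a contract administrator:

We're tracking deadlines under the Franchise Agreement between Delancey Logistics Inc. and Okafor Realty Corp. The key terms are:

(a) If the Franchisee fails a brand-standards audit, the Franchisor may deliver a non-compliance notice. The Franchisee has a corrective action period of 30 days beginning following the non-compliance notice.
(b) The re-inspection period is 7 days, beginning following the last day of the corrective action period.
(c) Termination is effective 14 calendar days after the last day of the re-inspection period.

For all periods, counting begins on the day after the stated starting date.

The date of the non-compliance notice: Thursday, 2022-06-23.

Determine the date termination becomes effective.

The last day of the corrective action period: 30 calendar days after 2022-06-23 is 2022-07-23.
The last day of the re-inspection period: 2022-07-23 + 7 days = 2022-07-30.
The date termination becomes effective: 2022-07-30 + 14 days = 2022-08-13.

2022-08-13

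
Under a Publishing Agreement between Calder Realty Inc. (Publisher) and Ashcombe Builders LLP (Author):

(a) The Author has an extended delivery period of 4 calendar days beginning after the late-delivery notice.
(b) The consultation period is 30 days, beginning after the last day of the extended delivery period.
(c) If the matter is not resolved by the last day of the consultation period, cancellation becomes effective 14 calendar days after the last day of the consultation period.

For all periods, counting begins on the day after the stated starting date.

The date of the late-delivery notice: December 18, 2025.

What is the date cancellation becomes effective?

February 4, 2026

Adding 4 calendar days to December 18, 2025 gives December 22, 2025, which is the last day of the extended delivery period.
The last day of the consultation period: 30 calendar days after December 22, 2025 is January 21, 2026.
The date cancellation becomes effective: 14 calendar days after January 21, 2026 is February 4, 2026.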